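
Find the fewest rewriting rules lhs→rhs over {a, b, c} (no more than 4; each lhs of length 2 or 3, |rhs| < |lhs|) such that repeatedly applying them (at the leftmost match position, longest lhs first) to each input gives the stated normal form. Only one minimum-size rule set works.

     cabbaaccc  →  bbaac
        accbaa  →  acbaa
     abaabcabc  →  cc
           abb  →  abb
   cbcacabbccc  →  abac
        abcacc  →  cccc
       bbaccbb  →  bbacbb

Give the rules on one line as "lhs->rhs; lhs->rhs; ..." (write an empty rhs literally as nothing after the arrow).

  | cabbaaccc => bbaaccc => bbaacc => bbaac
  | accbaa => acbaa
  | abaabcabc => abaaaabc => abccabc => aacabc => aabc => aaa => cc
  | abb

aaa->cc; acc->ac; bc->a; ca->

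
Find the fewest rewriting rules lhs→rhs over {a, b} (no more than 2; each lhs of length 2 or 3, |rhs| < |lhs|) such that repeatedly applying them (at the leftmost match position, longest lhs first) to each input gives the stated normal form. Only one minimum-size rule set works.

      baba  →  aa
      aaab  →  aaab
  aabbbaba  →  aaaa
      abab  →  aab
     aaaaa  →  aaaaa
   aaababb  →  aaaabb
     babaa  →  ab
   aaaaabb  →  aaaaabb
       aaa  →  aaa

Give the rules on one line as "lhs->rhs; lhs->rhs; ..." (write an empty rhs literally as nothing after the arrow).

ba->a; baa->b

  | baba => aba => aa
  | aaab
  | aabbbaba => aabbaba => aababa => aaaba => aaaa
  | abab => aab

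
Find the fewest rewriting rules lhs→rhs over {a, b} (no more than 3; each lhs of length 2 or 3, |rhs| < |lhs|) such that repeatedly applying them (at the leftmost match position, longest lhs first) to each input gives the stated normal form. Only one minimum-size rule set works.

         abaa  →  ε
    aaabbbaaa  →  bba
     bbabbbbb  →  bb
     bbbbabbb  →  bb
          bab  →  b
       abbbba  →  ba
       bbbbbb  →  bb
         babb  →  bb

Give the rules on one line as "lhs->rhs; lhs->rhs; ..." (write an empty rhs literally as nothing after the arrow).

aa->; ab->; bbb->b

  | abaa => aa => ε
  | aaabbbaaa => abbbaaa => bbaaa => bba
  | bbabbbbb => bbbbbb => bbbb => bb
  | bbbbabbb => bbabbb => bbbb => bb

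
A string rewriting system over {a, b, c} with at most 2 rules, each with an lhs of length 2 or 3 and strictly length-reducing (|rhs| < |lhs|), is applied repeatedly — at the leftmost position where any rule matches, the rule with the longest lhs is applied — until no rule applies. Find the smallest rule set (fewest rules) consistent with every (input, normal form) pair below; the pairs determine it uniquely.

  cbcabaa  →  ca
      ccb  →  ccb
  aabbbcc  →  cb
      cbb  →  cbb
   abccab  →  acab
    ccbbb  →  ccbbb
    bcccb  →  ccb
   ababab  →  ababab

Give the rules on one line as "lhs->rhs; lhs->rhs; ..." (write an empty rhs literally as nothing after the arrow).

aa->c; bc->

  | cbcabaa => cabaa => cabc => ca
  | ccb
  | aabbbcc => cbbbcc => cbbc => cb
  | cbb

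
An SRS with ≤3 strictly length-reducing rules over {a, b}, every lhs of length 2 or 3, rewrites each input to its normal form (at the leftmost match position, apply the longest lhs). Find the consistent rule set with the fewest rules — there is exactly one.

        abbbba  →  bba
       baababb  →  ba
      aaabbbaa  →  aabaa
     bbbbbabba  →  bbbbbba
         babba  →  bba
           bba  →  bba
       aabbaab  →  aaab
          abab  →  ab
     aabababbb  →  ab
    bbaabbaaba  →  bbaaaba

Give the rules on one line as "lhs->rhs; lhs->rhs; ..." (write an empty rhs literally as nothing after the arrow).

abb->; bab->b

  | abbbba => bba
  | baababb => baabb => ba
  | aaabbbaa => aabaa
  | bbbbbabba => bbbbbba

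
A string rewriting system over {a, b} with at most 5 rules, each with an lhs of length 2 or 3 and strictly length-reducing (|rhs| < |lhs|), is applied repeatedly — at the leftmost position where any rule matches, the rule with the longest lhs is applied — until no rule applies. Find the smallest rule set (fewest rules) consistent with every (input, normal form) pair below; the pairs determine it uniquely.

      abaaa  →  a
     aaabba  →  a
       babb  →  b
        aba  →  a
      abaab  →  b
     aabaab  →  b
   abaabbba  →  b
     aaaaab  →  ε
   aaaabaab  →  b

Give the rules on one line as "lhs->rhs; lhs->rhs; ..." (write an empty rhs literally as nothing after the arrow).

aa->; ab->; ba->a; bba->

  | abaaa => aaa => a
  | aaabba => abba => ba => a
  | babb => abb => b
  | aba => a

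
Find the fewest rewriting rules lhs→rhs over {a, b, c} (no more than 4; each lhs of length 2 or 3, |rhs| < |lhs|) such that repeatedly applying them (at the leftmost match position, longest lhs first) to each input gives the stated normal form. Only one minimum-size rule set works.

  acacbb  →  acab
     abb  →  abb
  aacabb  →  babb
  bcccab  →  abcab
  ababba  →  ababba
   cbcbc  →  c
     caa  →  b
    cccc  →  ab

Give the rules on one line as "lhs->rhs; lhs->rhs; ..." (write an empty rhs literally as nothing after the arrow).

aa->c; bcc->ab; cb->; cc->b

  | acacbb => acab
  | abb
  | aacabb => ccabb => babb
  | bcccab => abcab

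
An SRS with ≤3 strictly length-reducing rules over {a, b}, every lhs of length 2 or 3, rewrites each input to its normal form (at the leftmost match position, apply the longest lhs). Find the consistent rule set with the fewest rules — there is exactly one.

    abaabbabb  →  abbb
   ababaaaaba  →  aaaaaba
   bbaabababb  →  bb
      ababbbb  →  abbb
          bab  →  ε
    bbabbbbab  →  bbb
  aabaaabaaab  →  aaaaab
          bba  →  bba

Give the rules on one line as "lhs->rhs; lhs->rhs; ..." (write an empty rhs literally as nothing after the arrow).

  | abaabbabb => abbbabb => abbb
  | ababaaaaba => aaaaaba
  | bbaabababb => bbbababb => bbabb => bb
  | ababbbb => abbb

baa->b; bab->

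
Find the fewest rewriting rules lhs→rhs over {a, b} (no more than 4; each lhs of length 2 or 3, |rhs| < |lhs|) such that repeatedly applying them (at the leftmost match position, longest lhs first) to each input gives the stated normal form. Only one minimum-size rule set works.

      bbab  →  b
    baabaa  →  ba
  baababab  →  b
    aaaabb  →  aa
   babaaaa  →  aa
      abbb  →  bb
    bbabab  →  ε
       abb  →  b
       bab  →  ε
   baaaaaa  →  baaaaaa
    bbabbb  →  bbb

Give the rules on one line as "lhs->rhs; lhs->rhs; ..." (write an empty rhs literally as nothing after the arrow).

  | bbab => b
  | baabaa => babba => abba => ba
  | baababab => babbbab => abbbab => bbab => b
  | aaaabb => aaab => aa

ab->; aba->bb; bab->ab; bba->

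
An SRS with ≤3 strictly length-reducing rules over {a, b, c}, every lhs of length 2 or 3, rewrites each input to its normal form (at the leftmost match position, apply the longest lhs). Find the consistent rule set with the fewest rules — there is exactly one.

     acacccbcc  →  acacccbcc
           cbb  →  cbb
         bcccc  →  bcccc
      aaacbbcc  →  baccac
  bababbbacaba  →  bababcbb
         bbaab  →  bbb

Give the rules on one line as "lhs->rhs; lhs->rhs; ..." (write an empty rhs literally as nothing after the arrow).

aa->b; bba->bb; bbc->ca

  | acacccbcc
  | cbb
  | bcccc
  | aaacbbcc => bacbbcc => baccac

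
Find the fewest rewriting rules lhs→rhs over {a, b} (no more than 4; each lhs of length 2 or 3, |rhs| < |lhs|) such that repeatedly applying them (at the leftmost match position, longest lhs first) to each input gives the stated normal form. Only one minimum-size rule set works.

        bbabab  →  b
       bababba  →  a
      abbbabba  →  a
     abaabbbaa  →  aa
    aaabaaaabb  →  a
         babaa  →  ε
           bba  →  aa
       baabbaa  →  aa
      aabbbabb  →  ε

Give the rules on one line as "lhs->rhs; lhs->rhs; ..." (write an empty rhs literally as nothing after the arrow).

  | bbabab => aabab => aaab => b
  | bababba => ababba => aabba => aaaa => a
  | abbbabba => ababba => aabba => aaaa => a
  | abaabbbaa => aaabbbaa => bbbaa => baa => aa

aaa->; ba->a; bb->; bba->aa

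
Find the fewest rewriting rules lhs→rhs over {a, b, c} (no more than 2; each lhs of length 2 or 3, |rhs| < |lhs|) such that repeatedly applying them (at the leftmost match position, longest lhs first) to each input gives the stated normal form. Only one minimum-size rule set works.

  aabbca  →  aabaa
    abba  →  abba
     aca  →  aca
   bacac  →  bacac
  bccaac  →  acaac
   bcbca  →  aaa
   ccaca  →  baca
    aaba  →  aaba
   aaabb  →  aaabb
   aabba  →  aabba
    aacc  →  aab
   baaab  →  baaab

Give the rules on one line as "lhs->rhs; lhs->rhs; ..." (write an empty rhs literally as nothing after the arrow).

bc->a; cc->b

  | aabbca => aabaa
  | abba
  | aca
  | bacac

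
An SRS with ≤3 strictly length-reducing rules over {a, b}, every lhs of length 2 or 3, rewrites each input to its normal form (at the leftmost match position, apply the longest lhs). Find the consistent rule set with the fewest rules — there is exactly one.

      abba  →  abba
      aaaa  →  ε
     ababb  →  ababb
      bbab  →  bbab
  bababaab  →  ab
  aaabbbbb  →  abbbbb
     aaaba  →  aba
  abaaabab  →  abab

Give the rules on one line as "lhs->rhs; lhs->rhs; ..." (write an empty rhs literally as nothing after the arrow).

aa->; baa->a

  | abba
  | aaaa => aa => ε
  | ababb
  | bbab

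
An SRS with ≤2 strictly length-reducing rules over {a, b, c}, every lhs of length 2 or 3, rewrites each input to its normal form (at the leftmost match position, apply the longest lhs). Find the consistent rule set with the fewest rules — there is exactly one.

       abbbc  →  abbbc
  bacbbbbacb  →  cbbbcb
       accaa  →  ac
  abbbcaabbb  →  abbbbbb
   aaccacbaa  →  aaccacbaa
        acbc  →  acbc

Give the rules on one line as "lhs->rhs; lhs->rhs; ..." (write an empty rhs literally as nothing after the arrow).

bac->c; caa->

  | abbbc
  | bacbbbbacb => cbbbbacb => cbbbcb
  | accaa => ac
  | abbbcaabbb => abbbbbb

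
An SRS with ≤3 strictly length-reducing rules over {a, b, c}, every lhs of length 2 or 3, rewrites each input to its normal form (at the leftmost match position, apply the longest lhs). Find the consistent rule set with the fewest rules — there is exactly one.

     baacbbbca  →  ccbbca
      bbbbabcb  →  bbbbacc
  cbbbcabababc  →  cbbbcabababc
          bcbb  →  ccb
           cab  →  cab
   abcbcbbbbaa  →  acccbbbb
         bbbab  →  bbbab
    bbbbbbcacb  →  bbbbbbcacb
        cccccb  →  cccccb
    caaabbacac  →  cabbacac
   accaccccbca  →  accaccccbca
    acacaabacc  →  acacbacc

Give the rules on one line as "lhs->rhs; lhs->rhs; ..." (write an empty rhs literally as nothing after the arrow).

aa->; bcb->cc

  | baacbbbca => bcbbbca => ccbbca
  | bbbbabcb => bbbbacc
  | cbbbcabababc
  | bcbb => ccb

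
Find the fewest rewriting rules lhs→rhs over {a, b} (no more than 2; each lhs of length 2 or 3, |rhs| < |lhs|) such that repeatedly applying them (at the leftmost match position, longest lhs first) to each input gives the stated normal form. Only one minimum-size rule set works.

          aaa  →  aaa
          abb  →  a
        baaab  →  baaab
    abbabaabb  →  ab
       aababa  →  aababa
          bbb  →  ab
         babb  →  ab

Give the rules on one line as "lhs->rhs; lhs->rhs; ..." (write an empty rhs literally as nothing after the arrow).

  | aaa
  | abb => bb => a
  | baaab
  | abbabaabb => bbabaabb => aabaabb => aababb => aabbb => abbb => bbb => ab

abb->bb; bb->a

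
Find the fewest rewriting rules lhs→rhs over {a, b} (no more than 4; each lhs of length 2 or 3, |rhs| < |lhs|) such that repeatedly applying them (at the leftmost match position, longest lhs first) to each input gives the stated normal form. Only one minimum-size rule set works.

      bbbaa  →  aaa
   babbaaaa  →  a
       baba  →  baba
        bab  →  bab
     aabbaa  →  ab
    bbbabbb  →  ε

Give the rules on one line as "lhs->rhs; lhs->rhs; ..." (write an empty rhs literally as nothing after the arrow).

aab->; baa->ab; bb->; bbb->a

  | bbbaa => aaa
  | babbaaaa => baaaaa => abaaa => aaba => a
  | baba
  | bab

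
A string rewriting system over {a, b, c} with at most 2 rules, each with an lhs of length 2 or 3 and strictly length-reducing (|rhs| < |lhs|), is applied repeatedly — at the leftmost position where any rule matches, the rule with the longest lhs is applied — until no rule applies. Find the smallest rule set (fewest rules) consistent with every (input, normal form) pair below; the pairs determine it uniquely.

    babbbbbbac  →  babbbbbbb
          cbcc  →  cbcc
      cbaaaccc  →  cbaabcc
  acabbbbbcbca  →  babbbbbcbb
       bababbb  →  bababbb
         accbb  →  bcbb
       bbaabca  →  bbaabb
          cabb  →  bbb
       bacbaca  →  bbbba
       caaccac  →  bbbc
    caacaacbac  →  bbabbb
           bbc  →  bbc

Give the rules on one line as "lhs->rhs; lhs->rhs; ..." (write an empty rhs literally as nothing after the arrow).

ac->b; ca->b

  | babbbbbbac => babbbbbbb
  | cbcc
  | cbaaaccc => cbaabcc
  | acabbbbbcbca => babbbbbcbca => babbbbbcbb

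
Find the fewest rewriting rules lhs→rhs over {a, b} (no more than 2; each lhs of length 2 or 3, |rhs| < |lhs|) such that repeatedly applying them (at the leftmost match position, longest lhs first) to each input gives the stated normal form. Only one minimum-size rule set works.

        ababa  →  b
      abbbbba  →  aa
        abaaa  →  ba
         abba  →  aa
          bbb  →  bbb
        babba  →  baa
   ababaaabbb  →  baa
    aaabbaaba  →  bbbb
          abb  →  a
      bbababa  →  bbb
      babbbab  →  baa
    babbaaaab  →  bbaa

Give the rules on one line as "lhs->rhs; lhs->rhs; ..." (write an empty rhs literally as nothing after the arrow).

aaa->b; ab->a

  | ababa => aaba => aaa => b
  | abbbbba => abbbba => abbba => abba => aba => aa
  | abaaa => aaaa => ba
  | abba => aba => aa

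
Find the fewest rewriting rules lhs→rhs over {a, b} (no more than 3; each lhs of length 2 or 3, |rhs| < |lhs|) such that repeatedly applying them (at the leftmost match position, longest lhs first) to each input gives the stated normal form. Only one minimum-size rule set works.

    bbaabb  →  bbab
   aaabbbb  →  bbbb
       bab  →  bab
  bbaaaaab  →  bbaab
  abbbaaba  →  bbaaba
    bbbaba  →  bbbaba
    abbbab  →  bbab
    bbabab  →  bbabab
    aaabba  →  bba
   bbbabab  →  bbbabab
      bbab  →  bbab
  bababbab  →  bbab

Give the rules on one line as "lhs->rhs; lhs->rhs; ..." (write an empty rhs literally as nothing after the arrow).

aaa->; abb->b

  | bbaabb => bbab
  | aaabbbb => bbbb
  | bab
  | bbaaaaab => bbaab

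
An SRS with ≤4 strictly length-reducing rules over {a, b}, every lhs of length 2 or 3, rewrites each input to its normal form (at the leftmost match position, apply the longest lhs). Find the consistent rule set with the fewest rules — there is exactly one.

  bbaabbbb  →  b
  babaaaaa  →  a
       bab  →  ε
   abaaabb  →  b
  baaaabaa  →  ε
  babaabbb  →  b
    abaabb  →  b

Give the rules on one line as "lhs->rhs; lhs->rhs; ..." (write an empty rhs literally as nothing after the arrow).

  | bbaabbbb => baabbbb => aabbbb => bbbb => bbb => bb => b
  | babaaaaa => abaaaaa => aaaaa => aaa => a
  | bab => ab => ε
  | abaaabb => aaabb => abb => b

aa->; ab->; ba->a; bb->b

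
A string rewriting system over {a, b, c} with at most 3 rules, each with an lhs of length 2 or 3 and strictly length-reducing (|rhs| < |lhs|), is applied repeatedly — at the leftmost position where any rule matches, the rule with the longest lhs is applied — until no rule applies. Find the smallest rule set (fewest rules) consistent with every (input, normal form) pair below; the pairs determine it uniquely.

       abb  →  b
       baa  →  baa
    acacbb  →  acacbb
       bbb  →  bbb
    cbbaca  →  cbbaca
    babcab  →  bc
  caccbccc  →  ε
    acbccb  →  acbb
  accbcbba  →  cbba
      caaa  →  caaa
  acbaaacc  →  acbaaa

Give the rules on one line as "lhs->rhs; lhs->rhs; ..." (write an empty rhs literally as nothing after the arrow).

ab->; cc->

  | abb => b
  | baa
  | acacbb
  | bbb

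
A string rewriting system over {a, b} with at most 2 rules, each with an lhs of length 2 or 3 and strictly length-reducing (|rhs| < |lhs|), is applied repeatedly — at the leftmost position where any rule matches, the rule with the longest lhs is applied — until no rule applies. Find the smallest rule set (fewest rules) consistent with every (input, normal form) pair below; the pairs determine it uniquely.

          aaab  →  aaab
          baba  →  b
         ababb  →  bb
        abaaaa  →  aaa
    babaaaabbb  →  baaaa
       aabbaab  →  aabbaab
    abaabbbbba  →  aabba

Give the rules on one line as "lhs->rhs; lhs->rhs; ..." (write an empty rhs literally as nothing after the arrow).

aba->; bbb->a

  | aaab
  | baba => b
  | ababb => bb
  | abaaaa => aaa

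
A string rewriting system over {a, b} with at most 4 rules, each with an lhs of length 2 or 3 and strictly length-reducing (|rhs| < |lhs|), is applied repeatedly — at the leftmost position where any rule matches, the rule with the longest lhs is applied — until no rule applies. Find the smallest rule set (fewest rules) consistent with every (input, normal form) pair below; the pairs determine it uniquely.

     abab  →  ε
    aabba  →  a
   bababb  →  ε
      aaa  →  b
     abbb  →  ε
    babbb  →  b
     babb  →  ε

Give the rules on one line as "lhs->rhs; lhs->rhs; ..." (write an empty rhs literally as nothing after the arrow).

  | abab => ab => ε
  | aabba => aba => a
  | bababb => babb => bb => ε
  | aaa => b

aaa->b; ab->; bb->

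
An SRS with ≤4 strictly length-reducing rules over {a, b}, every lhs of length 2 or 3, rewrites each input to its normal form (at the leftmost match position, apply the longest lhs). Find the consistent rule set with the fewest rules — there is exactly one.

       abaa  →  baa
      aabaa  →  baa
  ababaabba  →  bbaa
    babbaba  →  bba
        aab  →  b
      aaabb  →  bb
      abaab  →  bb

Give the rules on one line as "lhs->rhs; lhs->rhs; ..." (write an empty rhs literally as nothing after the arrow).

  | abaa => baa
  | aabaa => abaa => baa
  | ababaabba => babaabba => bbaabba => bbaa
  | babbaba => baba => bba

aaa->; ab->b; abb->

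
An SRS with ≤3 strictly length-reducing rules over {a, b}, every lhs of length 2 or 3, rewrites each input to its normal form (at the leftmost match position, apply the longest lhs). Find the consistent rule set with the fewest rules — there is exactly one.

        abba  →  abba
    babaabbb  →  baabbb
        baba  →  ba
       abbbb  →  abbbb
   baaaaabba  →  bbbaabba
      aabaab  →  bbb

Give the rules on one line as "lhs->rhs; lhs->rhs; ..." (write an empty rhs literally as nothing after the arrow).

  | abba
  | babaabbb => baabbb
  | baba => ba
  | abbbb

aaa->bb; aba->a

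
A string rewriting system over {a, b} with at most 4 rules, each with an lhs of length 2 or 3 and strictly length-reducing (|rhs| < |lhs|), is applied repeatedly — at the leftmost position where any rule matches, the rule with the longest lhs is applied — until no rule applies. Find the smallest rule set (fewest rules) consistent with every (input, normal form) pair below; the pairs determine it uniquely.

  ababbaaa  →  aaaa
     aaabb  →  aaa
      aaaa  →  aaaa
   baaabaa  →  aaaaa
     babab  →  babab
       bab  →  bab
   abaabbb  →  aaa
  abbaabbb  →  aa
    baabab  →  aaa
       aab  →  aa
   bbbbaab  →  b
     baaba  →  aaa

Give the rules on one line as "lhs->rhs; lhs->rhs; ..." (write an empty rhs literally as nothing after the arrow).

aab->aa; baa->aa; bba->

  | ababbaaa => abaaa => aaaa
  | aaabb => aaab => aaa
  | aaaa
  | baaabaa => aaabaa => aaaaa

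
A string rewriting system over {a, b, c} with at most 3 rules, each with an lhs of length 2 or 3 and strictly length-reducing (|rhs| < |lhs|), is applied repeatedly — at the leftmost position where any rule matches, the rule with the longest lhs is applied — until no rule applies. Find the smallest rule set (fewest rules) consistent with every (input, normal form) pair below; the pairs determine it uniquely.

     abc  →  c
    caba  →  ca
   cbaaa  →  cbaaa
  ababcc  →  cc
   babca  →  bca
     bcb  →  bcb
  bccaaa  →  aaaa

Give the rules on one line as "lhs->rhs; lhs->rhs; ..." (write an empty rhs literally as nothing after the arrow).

  | abc => c
  | caba => ca
  | cbaaa
  | ababcc => abcc => cc

ab->; bcc->a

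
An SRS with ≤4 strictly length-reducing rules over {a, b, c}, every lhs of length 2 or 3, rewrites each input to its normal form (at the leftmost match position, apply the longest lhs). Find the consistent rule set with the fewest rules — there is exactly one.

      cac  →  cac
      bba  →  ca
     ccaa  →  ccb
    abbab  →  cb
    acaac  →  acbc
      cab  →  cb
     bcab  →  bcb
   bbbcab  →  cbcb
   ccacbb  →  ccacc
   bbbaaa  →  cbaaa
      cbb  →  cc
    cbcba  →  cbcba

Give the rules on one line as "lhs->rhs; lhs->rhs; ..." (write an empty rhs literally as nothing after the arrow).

  | cac
  | bba => ca
  | ccaa => ccb
  | abbab => bbab => cab => cb

ab->b; bb->c; caa->cb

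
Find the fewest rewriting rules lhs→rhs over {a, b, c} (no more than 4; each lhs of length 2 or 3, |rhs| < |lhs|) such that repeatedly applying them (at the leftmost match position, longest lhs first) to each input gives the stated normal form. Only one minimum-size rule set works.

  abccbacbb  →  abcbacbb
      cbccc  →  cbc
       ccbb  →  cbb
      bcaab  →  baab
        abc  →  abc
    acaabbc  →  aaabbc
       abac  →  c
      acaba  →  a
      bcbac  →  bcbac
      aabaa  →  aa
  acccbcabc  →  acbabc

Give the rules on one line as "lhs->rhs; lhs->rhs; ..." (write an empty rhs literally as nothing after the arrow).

aba->; ca->a; cc->c

  | abccbacbb => abcbacbb
  | cbccc => cbcc => cbc
  | ccbb => cbb
  | bcaab => baab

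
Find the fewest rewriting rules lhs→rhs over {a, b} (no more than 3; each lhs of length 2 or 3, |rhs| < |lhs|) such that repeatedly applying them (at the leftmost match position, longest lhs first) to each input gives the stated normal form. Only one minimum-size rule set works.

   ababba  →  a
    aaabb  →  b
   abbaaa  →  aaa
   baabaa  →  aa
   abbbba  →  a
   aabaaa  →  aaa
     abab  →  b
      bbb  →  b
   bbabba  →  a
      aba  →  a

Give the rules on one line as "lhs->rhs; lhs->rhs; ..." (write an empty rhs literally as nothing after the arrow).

ab->b; ba->a; bb->b

  | ababba => babba => abba => bba => ba => a
  | aaabb => aabb => abb => bb => b
  | abbaaa => bbaaa => baaa => aaa
  | baabaa => aabaa => abaa => baa => aa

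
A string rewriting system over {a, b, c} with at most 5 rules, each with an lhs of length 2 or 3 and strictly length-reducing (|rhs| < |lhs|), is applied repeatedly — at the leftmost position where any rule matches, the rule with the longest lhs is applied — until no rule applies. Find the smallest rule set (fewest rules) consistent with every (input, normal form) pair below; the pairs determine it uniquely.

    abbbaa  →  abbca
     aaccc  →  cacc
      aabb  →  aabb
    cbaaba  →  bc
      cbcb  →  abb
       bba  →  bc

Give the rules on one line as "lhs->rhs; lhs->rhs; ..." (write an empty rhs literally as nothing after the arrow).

  | abbbaa => abbca
  | aaccc => cacc
  | aabb
  | cbaaba => ccaba => bba => bc

aac->ca; ba->c; cbc->ab; cca->b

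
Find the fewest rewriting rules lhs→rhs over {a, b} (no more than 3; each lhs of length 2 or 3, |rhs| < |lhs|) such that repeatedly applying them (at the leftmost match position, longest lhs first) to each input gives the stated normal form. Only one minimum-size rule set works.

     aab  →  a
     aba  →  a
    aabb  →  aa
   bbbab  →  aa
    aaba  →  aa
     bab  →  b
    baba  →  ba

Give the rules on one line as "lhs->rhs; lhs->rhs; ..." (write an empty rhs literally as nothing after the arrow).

ab->; abb->a; bbb->aa

  | aab => a
  | aba => a
  | aabb => aa
  | bbbab => aaab => aa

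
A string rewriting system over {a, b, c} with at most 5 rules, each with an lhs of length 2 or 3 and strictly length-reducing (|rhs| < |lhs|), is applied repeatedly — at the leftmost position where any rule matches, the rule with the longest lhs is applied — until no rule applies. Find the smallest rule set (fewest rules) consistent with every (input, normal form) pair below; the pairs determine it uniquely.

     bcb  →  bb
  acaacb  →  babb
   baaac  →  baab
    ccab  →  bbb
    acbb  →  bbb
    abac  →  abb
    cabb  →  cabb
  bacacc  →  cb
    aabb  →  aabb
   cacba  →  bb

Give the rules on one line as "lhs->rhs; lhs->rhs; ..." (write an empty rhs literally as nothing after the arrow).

  | bcb => bb
  | acaacb => baacb => babb
  | baaac => baab
  | ccab => bbb

ac->b; bba->ca; bc->b; cca->bb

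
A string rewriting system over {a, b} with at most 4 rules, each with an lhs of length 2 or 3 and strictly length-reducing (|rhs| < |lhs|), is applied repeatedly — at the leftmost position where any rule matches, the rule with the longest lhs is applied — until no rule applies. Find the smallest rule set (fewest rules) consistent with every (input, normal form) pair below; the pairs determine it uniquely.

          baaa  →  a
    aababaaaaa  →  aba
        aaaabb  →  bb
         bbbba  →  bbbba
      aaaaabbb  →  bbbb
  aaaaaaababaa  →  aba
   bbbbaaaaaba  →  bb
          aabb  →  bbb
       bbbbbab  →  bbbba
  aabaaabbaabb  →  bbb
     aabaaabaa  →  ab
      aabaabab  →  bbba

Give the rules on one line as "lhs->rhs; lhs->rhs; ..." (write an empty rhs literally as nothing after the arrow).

  | baaa => bab => a
  | aababaaaaa => bbabaaaaa => baaaaaa => babaaa => aaaa => aba
  | aaaabb => ababb => aab => bb
  | bbbba

aa->b; aaa->ab; abb->aa; bab->a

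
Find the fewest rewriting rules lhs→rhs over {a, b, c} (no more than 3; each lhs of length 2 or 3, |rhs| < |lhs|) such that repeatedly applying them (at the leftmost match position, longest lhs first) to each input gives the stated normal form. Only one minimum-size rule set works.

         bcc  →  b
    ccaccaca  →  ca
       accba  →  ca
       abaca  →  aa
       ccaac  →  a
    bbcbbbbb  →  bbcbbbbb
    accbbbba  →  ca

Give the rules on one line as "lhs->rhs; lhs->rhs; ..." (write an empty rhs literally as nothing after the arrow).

  | bcc => b
  | ccaccaca => accaca => caca => ca
  | accba => cba => ca
  | abaca => aaca => aa

ac->; ba->a; cc->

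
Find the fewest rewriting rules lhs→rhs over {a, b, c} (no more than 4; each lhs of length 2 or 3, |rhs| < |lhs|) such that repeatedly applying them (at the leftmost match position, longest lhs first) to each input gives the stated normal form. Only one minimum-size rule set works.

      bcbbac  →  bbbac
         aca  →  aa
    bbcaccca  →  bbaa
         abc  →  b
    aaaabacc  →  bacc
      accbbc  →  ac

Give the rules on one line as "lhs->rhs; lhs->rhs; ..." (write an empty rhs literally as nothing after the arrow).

ab->b; bc->b; ca->a; cb->

  | bcbbac => bbbac
  | aca => aa
  | bbcaccca => bbaccca => bbacca => bbaca => bbaa
  | abc => bc => b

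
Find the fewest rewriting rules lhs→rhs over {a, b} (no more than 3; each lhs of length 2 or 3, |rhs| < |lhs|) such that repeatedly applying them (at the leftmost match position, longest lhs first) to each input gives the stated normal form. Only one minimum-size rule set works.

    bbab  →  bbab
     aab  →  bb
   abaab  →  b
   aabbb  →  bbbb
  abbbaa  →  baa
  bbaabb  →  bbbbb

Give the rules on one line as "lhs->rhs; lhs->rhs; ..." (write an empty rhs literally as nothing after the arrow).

  | bbab
  | aab => bb
  | abaab => abbb => b
  | aabbb => bbbb

aab->bb; abb->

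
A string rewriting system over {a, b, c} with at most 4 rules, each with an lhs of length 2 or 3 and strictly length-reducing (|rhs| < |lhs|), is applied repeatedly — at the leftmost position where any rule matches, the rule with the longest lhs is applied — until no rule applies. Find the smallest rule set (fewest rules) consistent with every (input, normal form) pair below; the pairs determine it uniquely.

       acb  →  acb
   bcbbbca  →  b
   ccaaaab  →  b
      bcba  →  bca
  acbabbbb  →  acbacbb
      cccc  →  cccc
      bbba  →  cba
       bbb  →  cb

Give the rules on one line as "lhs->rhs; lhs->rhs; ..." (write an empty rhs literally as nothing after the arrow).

  | acb
  | bcbbbca => bcbbca => bcbca => bcca => b
  | ccaaaab => aaab => b
  | bcba => bca

aaa->; bbb->cb; bcb->bc; cca->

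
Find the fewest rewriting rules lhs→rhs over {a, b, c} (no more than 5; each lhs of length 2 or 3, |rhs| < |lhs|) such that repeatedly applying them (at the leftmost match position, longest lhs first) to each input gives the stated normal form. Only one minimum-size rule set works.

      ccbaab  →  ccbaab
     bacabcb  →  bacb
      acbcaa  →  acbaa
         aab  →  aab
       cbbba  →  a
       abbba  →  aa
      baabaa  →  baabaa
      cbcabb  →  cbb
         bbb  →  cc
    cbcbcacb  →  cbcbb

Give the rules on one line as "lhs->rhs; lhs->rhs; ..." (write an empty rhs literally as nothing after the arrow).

bbb->cc; ca->a; cab->; cac->

  | ccbaab
  | bacabcb => bacb
  | acbcaa => acbaa
  | aab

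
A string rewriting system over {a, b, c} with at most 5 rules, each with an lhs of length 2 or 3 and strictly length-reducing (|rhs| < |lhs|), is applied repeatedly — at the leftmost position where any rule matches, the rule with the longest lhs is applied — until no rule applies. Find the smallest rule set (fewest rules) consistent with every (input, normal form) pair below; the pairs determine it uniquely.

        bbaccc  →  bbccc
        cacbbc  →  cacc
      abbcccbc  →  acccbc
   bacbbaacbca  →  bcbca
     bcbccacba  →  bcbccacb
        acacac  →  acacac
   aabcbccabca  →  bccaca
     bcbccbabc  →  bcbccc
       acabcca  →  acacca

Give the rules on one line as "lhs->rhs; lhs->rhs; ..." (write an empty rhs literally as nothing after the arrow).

aac->; ab->a; ba->b; cbb->c

  | bbaccc => bbccc
  | cacbbc => cacc
  | abbcccbc => abcccbc => acccbc
  | bacbbaacbca => bcbbaacbca => bcaacbca => bcbca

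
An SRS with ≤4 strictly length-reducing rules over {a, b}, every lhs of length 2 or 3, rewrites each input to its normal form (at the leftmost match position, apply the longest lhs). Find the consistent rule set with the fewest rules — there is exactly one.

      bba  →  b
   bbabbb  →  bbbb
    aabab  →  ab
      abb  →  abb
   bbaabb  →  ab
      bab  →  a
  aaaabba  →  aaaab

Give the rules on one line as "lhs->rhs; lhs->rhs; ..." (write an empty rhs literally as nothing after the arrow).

  | bba => b
  | bbabbb => bbbb
  | aabab => ab
  | abb

aba->; bab->a; bba->b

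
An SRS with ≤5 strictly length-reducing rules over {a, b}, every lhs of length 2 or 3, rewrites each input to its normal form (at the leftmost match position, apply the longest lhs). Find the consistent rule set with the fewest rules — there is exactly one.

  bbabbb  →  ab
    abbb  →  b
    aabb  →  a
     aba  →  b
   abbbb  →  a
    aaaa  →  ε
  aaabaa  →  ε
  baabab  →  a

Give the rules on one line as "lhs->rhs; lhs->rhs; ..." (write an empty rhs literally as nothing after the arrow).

aa->; aba->b; ba->; bb->a

  | bbabbb => aabbb => bbb => ab
  | abbb => aab => b
  | aabb => bb => a
  | aba => b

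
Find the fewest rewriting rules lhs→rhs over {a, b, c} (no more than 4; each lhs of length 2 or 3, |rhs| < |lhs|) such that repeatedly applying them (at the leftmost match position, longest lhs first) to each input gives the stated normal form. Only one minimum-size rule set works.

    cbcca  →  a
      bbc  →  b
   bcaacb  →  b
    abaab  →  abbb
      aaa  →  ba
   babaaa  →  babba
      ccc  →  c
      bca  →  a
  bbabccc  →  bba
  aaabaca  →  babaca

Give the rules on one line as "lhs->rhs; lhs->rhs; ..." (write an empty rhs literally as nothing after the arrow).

aa->b; bc->; cc->

  | cbcca => cca => a
  | bbc => b
  | bcaacb => aacb => bcb => b
  | abaab => abbb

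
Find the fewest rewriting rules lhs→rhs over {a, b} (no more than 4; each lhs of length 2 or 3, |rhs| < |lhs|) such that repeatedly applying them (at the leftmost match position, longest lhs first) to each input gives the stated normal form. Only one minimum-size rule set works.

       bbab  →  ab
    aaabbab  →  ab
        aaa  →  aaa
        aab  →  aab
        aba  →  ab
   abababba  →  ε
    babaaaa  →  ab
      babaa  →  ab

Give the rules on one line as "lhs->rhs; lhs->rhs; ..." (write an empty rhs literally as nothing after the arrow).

  | bbab => bab => ab
  | aaabbab => aabab => aabb => ab
  | aaa
  | aab

aba->ab; abb->b; ba->; bab->ab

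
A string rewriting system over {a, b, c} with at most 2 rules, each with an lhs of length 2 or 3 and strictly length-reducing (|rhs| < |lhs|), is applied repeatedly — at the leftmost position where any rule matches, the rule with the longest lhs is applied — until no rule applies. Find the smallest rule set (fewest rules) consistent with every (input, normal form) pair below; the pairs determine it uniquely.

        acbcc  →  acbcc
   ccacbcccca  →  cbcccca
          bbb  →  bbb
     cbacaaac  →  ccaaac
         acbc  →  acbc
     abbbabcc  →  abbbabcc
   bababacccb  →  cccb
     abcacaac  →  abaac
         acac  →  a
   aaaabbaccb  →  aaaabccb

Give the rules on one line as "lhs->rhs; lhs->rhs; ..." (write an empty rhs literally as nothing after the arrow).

  | acbcc
  | ccacbcccca => cbcccca
  | bbb
  | cbacaaac => ccaaac

bac->c; cac->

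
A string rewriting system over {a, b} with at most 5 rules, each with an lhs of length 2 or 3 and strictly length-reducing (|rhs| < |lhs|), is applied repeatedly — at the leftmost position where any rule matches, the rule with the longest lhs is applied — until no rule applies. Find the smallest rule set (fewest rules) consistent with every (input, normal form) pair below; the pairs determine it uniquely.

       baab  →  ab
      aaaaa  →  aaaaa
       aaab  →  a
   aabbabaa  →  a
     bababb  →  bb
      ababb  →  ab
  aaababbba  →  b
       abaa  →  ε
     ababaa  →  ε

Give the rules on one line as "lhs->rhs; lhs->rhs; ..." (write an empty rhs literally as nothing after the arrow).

  | baab => ab
  | aaaaa
  | aaab => a
  | aabbabaa => babaa => baa => a

aab->; aba->b; ba->; bbb->ab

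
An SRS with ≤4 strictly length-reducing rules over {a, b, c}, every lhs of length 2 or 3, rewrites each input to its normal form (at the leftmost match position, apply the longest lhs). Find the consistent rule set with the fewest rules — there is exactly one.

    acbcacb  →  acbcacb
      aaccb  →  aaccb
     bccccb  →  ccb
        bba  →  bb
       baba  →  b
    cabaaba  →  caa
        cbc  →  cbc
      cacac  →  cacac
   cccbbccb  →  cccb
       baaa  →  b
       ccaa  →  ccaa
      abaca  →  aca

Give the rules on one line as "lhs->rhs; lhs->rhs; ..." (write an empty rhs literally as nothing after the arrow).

  | acbcacb
  | aaccb
  | bccccb => abccb => ccb
  | bba => bb

ab->; ba->b; bab->ba; bcc->ab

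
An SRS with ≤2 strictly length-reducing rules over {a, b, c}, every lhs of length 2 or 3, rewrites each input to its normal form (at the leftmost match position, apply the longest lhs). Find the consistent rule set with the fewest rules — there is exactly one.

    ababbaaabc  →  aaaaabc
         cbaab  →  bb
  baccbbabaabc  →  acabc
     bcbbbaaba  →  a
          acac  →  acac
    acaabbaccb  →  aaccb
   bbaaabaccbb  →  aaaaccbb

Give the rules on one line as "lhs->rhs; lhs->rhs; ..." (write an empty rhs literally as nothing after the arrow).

  | ababbaaabc => aabbaaabc => aabaaabc => aaaaabc
  | cbaab => caab => bb
  | baccbbabaabc => accbbabaabc => accbabaabc => accabaabc => accaaabc => acbabc => acabc
  | bcbbbaaba => bcbbaaba => bcbaaba => bcaaba => bbba => bba => ba => a

ba->a; caa->b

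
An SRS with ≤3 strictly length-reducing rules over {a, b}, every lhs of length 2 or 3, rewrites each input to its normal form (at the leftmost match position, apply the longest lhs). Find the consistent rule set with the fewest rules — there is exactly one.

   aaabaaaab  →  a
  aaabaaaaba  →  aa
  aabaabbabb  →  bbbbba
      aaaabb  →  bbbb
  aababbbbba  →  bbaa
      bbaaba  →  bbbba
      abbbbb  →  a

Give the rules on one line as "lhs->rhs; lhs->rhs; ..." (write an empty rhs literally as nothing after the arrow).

aab->bb; ab->a

  | aaabaaaab => abbaaaab => abaaaab => aaaaab => aaabb => abbb => abb => ab => a
  | aaabaaaaba => abbaaaaba => abaaaaba => aaaaaba => aaabba => abbba => abba => aba => aa
  | aabaabbabb => bbaabbabb => bbbbbabb => bbbbbab => bbbbba
  | aaaabb => aabbb => bbbb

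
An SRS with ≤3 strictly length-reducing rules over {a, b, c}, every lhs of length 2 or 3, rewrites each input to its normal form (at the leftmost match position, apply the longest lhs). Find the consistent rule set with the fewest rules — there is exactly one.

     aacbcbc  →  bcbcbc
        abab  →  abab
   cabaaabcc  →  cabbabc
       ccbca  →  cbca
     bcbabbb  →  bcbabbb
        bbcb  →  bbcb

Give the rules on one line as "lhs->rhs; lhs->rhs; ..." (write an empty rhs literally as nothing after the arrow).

aa->b; cc->c

  | aacbcbc => bcbcbc
  | abab
  | cabaaabcc => cabbabcc => cabbabc
  | ccbca => cbca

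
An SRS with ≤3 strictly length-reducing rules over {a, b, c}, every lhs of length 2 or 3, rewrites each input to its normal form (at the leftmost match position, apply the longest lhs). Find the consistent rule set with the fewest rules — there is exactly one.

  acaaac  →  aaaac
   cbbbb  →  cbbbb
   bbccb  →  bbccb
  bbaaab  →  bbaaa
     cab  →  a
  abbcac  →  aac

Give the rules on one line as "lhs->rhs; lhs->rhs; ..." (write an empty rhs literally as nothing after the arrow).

  | acaaac => aaaac
  | cbbbb
  | bbccb
  | bbaaab => bbaaa

ab->a; ca->a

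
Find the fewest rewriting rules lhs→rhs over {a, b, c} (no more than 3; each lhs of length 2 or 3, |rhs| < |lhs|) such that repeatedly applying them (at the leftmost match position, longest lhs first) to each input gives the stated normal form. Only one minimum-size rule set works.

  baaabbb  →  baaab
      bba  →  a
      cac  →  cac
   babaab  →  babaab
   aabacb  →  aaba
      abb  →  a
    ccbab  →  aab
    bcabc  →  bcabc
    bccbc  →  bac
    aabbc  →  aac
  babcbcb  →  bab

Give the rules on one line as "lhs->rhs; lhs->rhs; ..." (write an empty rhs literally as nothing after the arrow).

  | baaabbb => baaab
  | bba => a
  | cac
  | babaab

bb->; cb->; ccb->a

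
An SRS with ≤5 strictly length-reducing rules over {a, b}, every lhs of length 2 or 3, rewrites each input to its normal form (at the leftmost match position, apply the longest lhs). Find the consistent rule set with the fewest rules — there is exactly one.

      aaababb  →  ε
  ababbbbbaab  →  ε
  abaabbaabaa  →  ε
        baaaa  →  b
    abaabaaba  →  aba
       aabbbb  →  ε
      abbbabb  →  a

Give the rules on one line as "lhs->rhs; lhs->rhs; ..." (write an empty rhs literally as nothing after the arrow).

  | aaababb => ababb => abb => aa => ε
  | ababbbbbaab => abbbbbaab => aabbbaab => bbbaab => abaab => abb => aa => ε
  | abaabbaabaa => abbbaabaa => aabaabaa => baabaa => bbaa => aa => ε
  | baaaa => baa => b

aa->; bab->b; bb->a; bba->a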